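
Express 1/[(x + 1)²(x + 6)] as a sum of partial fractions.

Cover-up at x=-6: R = 1/(-6 + 1)² = 1/25. Cover-up at x=-1: Q = 1/(-1 + 6) = 1/5. Comparing x² coeff: P = -R = -1/25
Result: (-1/25)/(x + 1) + (1/5)/(x + 1)² + (1/25)/(x + 6)


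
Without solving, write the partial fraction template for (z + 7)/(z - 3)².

Repeated linear factor: α/(z - 3) + β/(z - 3)²


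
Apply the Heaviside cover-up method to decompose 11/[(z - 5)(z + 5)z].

Cover (z - 5), z=5: α = 11/[(5 + 5)(5 - 0)] = 11/50. Cover (z + 5), z=-5: β = 11/[(-5 - 5)(-5 - 0)] = 11/50. Cover z, z=0: γ = 11/[(0 - 5)(0 + 5)] = -11/25.
Result: (11/50)/(z - 5) + (11/50)/(z + 5) - (11/25)/z


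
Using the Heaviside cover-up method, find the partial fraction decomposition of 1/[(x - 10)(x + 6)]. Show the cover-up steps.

Cover (x - 10): set x=10, get α = 1/(10 + 6) = 1/16. Cover (x + 6): set x=-6, get β = 1/(-6 - 10) = -1/16.
Result: (1/16)/(x - 10) - (1/16)/(x + 6)


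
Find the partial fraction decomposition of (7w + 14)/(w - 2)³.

(7w + 14) = A(w - 2)² + B(w - 2) + C. At w = 2: C = 7·2 + 14 = 28. Coefficients: A = 0, B = 7
Result: 7/(w - 2)² + 28/(w - 2)³


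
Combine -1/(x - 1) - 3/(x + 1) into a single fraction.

Common denominator (x - 1)(x + 1). Numerator: -1(x + 1) - 3(x - 1) = (-x - 1) - (3x - 3) = -4x + 2
Result: (-4x + 2)/[(x - 1)(x + 1)]


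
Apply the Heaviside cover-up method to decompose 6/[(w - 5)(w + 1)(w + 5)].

Cover (w - 5), w=5: A = 6/[(5 + 1)(5 + 5)] = 1/10. Cover (w + 1), w=-1: B = 6/[(-1 - 5)(-1 + 5)] = -1/4. Cover (w + 5), w=-5: C = 6/[(-5 - 5)(-5 + 1)] = 3/20.
Result: (1/10)/(w - 5) - (1/4)/(w + 1) + (3/20)/(w + 5)


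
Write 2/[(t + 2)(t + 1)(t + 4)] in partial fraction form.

Using cover-up method: A = -1, B = 2/3, C = 1/3
Result: -1/(t + 2) + (2/3)/(t + 1) + (1/3)/(t + 4)


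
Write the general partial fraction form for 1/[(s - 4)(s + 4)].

Distinct linear factors: α/(s - 4) + β/(s + 4)


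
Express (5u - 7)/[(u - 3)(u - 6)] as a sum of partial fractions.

At u=3: α = (5·3 - 7)/(3 - 6) = -8/3. At u=6: β = (5·6 - 7)/(6 - 3) = 23/3
Result: (-8/3)/(u - 3) + (23/3)/(u - 6)


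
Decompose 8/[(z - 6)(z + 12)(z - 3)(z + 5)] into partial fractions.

Using Heaviside cover-up: (4/297)/(z - 6) - (4/945)/(z + 12) - (1/45)/(z - 3) + (1/77)/(z + 5)


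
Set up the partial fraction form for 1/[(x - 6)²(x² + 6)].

Repeated linear + quadratic: P/(x - 6) + Q/(x - 6)² + (Rx + S)/(x² + 6)


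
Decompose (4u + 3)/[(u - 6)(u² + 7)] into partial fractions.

At u=6: P = (4·6 + 3)/(6² + 7) = 27/43. Q = -P = -27/43, R = 4 - 6·P = 10/43
Result: (27/43)/(u - 6) - ((27/43)u - 10/43)/(u² + 7)


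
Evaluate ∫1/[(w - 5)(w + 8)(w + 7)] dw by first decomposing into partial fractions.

Cover-up: P = 1/156, Q = 1/13, R = -1/12. Decomposition: (1/156)/(w - 5) + (1/13)/(w + 8) - (1/12)/(w + 7). Integrate each term: (1/156) ln|(w - 5)| + (1/13) ln|(w + 8)| - (1/12) ln|(w + 7)| + C


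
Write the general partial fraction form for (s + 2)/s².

Repeated linear factor: P/s + Q/s²


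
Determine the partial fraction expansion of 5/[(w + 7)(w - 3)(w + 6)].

Using cover-up method: α = 1/2, β = 1/18, γ = -5/9
Result: (1/2)/(w + 7) + (1/18)/(w - 3) - (5/9)/(w + 6)


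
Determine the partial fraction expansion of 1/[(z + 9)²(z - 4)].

Cover-up at z=4: C = 1/(4 + 9)² = 1/169. Cover-up at z=-9: B = 1/(-9 - 4) = -1/13. Comparing z² coeff: A = -C = -1/169
Result: (-1/169)/(z + 9) - (1/13)/(z + 9)² + (1/169)/(z - 4)


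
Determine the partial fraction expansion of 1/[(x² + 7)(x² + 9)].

Coefficient matching gives P = R = 0, Q = 1/(9-7) = 1/2, S = -Q = -1/2
Result: (1/2)/(x² + 7) - (1/2)/(x² + 9)


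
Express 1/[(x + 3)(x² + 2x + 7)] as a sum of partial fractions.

Cover-up at x = -3: P = 1/((-3)² + 2·(-3) + 7) = 1/10. Then Q = -P = -1/10, R = -P·(2 - 3) = 1/10
Result: (1/10)/(x + 3) - ((1/10)x - 1/10)/(x² + 2x + 7)


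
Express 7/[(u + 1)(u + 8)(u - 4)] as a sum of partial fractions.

Using cover-up method: P = -1/5, Q = 1/12, R = 7/60
Result: (-1/5)/(u + 1) + (1/12)/(u + 8) + (7/60)/(u - 4)


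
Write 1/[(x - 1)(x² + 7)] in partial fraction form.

Cover-up at x = 1: α = 1/(1² + 7) = 1/8. Then β = -α = -1/8, γ = -α·(0 + 1) = -1/8
Result: (1/8)/(x - 1) - ((1/8)x + 1/8)/(x² + 7)


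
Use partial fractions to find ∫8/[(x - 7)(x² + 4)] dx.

Cover-up at x=7: α = 8/(7²+4) = 8/53. Coeff matching: β = -8/53, γ = -56/53. Decomposition: (8/53)/(x - 7) - ((8/53)x + 56/53)/(x² + 4). Integrate: linear → ln, quadratic → (1/2)ln + arctan: (8/53) ln|(x - 7)| - (4/53) ln(x² + 4) - (28/53) arctan(x/2) + C


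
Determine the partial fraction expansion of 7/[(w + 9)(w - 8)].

7/(w + 9)(w - 8) = P/(w + 9) + Q/(w - 8). P = 7/(-9 - 8) = -7/17, Q = 7/(8 + 9) = 7/17
Result: (-7/17)/(w + 9) + (7/17)/(w - 8)


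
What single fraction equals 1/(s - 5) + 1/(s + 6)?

Common denominator (s - 5)(s + 6). Numerator: 1(s + 6) + 1(s - 5) = (s + 6) + (s - 5) = 2s + 1
Result: (2s + 1)/[(s - 5)(s + 6)]


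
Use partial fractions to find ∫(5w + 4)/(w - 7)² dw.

Decompose: α = 5, β = 5·7 + 4 = 39, so (5w + 4)/(w - 7)² = 5/(w - 7) + 39/(w - 7)². Integrate: ∫ α/(w - 7) dw = 5 ln|(w - 7)|; ∫ β/(w - 7)² dw = -39/(w - 7). Sum: 5 ln|(w - 7)| - 39/(w - 7) + C


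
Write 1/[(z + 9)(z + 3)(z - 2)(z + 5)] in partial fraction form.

Using Heaviside cover-up: (-1/264)/(z + 9) - (1/60)/(z + 3) + (1/385)/(z - 2) + (1/56)/(z + 5)


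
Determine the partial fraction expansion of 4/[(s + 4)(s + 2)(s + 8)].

Using cover-up method: α = -1/2, β = 1/3, γ = 1/6
Result: (-1/2)/(s + 4) + (1/3)/(s + 2) + (1/6)/(s + 8)


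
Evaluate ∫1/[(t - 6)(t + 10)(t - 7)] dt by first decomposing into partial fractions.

Cover-up: A = -1/16, B = 1/272, C = 1/17. Decomposition: (-1/16)/(t - 6) + (1/272)/(t + 10) + (1/17)/(t - 7). Integrate each term: (-1/16) ln|(t - 6)| + (1/272) ln|(t + 10)| + (1/17) ln|(t - 7)| + C


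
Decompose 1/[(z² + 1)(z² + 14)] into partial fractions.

Coefficient matching gives A = C = 0, B = 1/(14-1) = 1/13, D = -B = -1/13
Result: (1/13)/(z² + 1) - (1/13)/(z² + 14)


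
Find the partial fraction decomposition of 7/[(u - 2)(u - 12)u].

Using cover-up method: P = -7/20, Q = 7/120, R = 7/24
Result: (-7/20)/(u - 2) + (7/120)/(u - 12) + (7/24)/u


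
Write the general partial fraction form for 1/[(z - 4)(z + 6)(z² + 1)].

Two linear + quadratic: P/(z - 4) + Q/(z + 6) + (Rz + S)/(z² + 1)


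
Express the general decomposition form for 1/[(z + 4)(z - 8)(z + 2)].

Three distinct linear factors: α/(z + 4) + β/(z - 8) + γ/(z + 2)


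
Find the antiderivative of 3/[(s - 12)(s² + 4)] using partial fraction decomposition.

Cover-up at s=12: P = 3/(12²+4) = 3/148. Coeff matching: Q = -3/148, R = -9/37. Decomposition: (3/148)/(s - 12) - ((3/148)s + 9/37)/(s² + 4). Integrate: linear → ln, quadratic → (1/2)ln + arctan: (3/148) ln|(s - 12)| - (3/296) ln(s² + 4) - (9/74) arctan(s/2) + C


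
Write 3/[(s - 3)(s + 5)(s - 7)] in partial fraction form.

Using cover-up method: A = -3/32, B = 1/32, C = 1/16
Result: (-3/32)/(s - 3) + (1/32)/(s + 5) + (1/16)/(s - 7)


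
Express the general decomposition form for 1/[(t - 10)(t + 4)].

Distinct linear factors: P/(t - 10) + Q/(t + 4)


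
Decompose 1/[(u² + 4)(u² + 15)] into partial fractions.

Coefficient matching gives α = γ = 0, β = 1/(15-4) = 1/11, δ = -β = -1/11
Result: (1/11)/(u² + 4) - (1/11)/(u² + 15)


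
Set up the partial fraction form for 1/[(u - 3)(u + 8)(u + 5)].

Three distinct linear factors: P/(u - 3) + Q/(u + 8) + R/(u + 5)


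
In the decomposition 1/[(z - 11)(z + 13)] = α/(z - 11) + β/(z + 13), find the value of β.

Cover-up at z = -13: β = 1/(-13 - 11) = -1/24


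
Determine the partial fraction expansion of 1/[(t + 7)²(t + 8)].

Cover-up at t=-8: R = 1/(-8 + 7)² = 1. Cover-up at t=-7: Q = 1/(-7 + 8) = 1. Comparing t² coeff: P = -R = -1
Result: -1/(t + 7) + 1/(t + 7)² + 1/(t + 8)


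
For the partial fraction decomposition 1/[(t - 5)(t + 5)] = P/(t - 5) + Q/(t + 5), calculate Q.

Cover-up at t = -5: Q = 1/(-5 - 5) = -1/10


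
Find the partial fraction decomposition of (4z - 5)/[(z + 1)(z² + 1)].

At z=-1: α = (4·(-1) - 5)/((-1)² + 1) = -9/2. β = -α = 9/2, γ = 4 - (-1)·α = -1/2
Result: (-9/2)/(z + 1) + ((9/2)z - 1/2)/(z² + 1)


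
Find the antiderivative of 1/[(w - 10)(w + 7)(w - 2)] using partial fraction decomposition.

Cover-up: α = 1/136, β = 1/153, γ = -1/72. Decomposition: (1/136)/(w - 10) + (1/153)/(w + 7) - (1/72)/(w - 2). Integrate each term: (1/136) ln|(w - 10)| + (1/153) ln|(w + 7)| - (1/72) ln|(w - 2)| + C


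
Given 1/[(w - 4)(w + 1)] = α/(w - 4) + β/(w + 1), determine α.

Cover-up at w = 4: α = 1/(4 + 1) = 1/5


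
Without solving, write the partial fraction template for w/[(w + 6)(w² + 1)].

Linear + irreducible quadratic: P/(w + 6) + (Qw + R)/(w² + 1)


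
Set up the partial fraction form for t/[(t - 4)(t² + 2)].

Linear + irreducible quadratic: P/(t - 4) + (Qt + R)/(t² + 2)


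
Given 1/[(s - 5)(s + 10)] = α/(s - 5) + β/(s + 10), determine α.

Cover-up at s = 5: α = 1/(5 + 10) = 1/15


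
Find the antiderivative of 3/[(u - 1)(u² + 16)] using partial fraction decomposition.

Cover-up at u=1: A = 3/(1²+16) = 3/17. Coeff matching: B = -3/17, C = -3/17. Decomposition: (3/17)/(u - 1) - ((3/17)u + 3/17)/(u² + 16). Integrate: linear → ln, quadratic → (1/2)ln + arctan: (3/17) ln|(u - 1)| - (3/34) ln(u² + 16) - (3/68) arctan(u/4) + C


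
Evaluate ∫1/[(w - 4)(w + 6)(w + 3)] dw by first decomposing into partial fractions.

Cover-up: A = 1/70, B = 1/30, C = -1/21. Decomposition: (1/70)/(w - 4) + (1/30)/(w + 6) - (1/21)/(w + 3). Integrate each term: (1/70) ln|(w - 4)| + (1/30) ln|(w + 6)| - (1/21) ln|(w + 3)| + C


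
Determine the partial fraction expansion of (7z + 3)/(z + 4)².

(7z + 3) = P(z + 4) + Q. At z = -4: Q = 7·(-4) + 3 = -25. Coeff of z: P = 7
Result: 7/(z + 4) - 25/(z + 4)²


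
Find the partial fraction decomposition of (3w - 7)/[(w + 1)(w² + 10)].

At w=-1: P = (3·(-1) - 7)/((-1)² + 10) = -10/11. Q = -P = 10/11, R = 3 - (-1)·P = 23/11
Result: (-10/11)/(w + 1) + ((10/11)w + 23/11)/(w² + 10)


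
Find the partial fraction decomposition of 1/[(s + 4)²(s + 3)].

Cover-up at s=-3: γ = 1/(-3 + 4)² = 1. Cover-up at s=-4: β = 1/(-4 + 3) = -1. Comparing s² coeff: α = -γ = -1
Result: -1/(s + 4) - 1/(s + 4)² + 1/(s + 3)


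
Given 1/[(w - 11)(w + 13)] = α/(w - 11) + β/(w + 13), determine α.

Cover-up at w = 11: α = 1/(11 + 13) = 1/24


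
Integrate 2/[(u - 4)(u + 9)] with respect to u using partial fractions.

Decompose: 2/[(u - 4)(u + 9)] = (2/13)/(u - 4) - (2/13)/(u + 9). Integrate each term: (2/13) ln|(u - 4)| - (2/13) ln|(u + 9)| + C


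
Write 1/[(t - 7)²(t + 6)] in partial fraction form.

Cover-up at t=-6: γ = 1/(-6 - 7)² = 1/169. Cover-up at t=7: β = 1/(7 + 6) = 1/13. Comparing t² coeff: α = -γ = -1/169
Result: (-1/169)/(t - 7) + (1/13)/(t - 7)² + (1/169)/(t + 6)


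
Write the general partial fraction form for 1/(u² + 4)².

Repeated quadratic factor: (αu + β)/(u² + 4) + (γu + δ)/(u² + 4)²


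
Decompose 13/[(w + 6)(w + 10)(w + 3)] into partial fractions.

Using cover-up method: α = -13/12, β = 13/28, γ = 13/21
Result: (-13/12)/(w + 6) + (13/28)/(w + 10) + (13/21)/(w + 3)


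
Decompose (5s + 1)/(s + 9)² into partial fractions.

(5s + 1) = A(s + 9) + B. At s = -9: B = 5·(-9) + 1 = -44. Coeff of s: A = 5
Result: 5/(s + 9) - 44/(s + 9)²


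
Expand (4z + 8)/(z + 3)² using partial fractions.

(4z + 8) = A(z + 3) + B. At z = -3: B = 4·(-3) + 8 = -4. Coeff of z: A = 4
Result: 4/(z + 3) - 4/(z + 3)²


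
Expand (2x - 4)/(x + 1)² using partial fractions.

(2x - 4) = P(x + 1) + Q. At x = -1: Q = 2·(-1) - 4 = -6. Coeff of x: P = 2
Result: 2/(x + 1) - 6/(x + 1)²


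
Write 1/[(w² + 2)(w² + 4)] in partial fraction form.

Coefficient matching gives P = R = 0, Q = 1/(4-2) = 1/2, S = -Q = -1/2
Result: (1/2)/(w² + 2) - (1/2)/(w² + 4)


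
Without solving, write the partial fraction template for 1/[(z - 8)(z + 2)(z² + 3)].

Two linear + quadratic: A/(z - 8) + B/(z + 2) + (Cz + D)/(z² + 3)


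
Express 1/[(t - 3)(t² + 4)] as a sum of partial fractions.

Cover-up at t = 3: A = 1/(3² + 4) = 1/13. Then B = -A = -1/13, C = -A·(0 + 3) = -3/13
Result: (1/13)/(t - 3) - ((1/13)t + 3/13)/(t² + 4)


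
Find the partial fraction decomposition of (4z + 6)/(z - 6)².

(4z + 6) = A(z - 6) + B. At z = 6: B = 4·6 + 6 = 30. Coeff of z: A = 4
Result: 4/(z - 6) + 30/(z - 6)²


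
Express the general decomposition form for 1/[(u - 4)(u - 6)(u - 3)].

Three distinct linear factors: P/(u - 4) + Q/(u - 6) + R/(u - 3)


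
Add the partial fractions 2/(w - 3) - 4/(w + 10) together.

Common denominator (w - 3)(w + 10). Numerator: 2(w + 10) - 4(w - 3) = (2w + 20) - (4w - 12) = -2w + 32
Result: (-2w + 32)/[(w - 3)(w + 10)]


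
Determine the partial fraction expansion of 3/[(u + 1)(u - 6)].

3/(u + 1)(u - 6) = α/(u + 1) + β/(u - 6). α = 3/(-1 - 6) = -3/7, β = 3/(6 + 1) = 3/7
Result: (-3/7)/(u + 1) + (3/7)/(u - 6)


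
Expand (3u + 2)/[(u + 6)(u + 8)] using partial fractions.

At u=-6: A = (3·(-6) + 2)/(-6 + 8) = -8. At u=-8: B = (3·(-8) + 2)/(-8 + 6) = 11
Result: -8/(u + 6) + 11/(u + 8)


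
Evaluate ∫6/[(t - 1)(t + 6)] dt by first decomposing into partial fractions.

Decompose: 6/[(t - 1)(t + 6)] = (6/7)/(t - 1) - (6/7)/(t + 6). Integrate each term: (6/7) ln|(t - 1)| - (6/7) ln|(t + 6)| + C


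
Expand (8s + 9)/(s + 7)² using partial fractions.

(8s + 9) = A(s + 7) + B. At s = -7: B = 8·(-7) + 9 = -47. Coeff of s: A = 8
Result: 8/(s + 7) - 47/(s + 7)²


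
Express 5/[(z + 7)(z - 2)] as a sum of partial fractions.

5/(z + 7)(z - 2) = P/(z + 7) + Q/(z - 2). P = 5/(-7 - 2) = -5/9, Q = 5/(2 + 7) = 5/9
Result: (-5/9)/(z + 7) + (5/9)/(z - 2)


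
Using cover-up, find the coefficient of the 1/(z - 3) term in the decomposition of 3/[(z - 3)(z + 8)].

Cover (z - 3), set z=3: 3/((z + 8) at z=3) = 3/(11) = 3/11


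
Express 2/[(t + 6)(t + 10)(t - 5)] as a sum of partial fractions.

Using cover-up method: α = -1/22, β = 1/30, γ = 2/165
Result: (-1/22)/(t + 6) + (1/30)/(t + 10) + (2/165)/(t - 5)


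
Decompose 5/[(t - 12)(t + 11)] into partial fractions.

5/(t - 12)(t + 11) = A/(t - 12) + B/(t + 11). A = 5/(12 + 11) = 5/23, B = 5/(-11 - 12) = -5/23
Result: (5/23)/(t - 12) - (5/23)/(t + 11)


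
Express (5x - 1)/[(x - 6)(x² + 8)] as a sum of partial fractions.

At x=6: P = (5·6 - 1)/(6² + 8) = 29/44. Q = -P = -29/44, R = 5 - 6·P = 23/22
Result: (29/44)/(x - 6) - ((29/44)x - 23/22)/(x² + 8)


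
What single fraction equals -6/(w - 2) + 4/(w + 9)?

Common denominator (w - 2)(w + 9). Numerator: -6(w + 9) + 4(w - 2) = (-6w - 54) + (4w - 8) = -2w - 62
Result: (-2w - 62)/[(w - 2)(w + 9)]


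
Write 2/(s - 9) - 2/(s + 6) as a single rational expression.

Common denominator (s - 9)(s + 6). Numerator: 2(s + 6) - 2(s - 9) = (2s + 12) - (2s - 18) = 30
Result: (30)/[(s - 9)(s + 6)]


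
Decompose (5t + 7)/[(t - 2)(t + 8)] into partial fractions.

At t=2: A = (5·2 + 7)/(2 + 8) = 17/10. At t=-8: B = (5·(-8) + 7)/(-8 - 2) = 33/10
Result: (17/10)/(t - 2) + (33/10)/(t + 8)


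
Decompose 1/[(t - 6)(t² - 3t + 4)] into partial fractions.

Cover-up at t = 6: A = 1/(6² - 3·6 + 4) = 1/22. Then B = -A = -1/22, C = -A·(-3 + 6) = -3/22
Result: (1/22)/(t - 6) - ((1/22)t + 3/22)/(t² - 3t + 4)


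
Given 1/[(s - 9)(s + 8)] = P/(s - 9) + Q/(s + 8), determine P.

Cover-up at s = 9: P = 1/(9 + 8) = 1/17


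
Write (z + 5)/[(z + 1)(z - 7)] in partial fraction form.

At z=-1: A = (1·(-1) + 5)/(-1 - 7) = -1/2. At z=7: B = (1·7 + 5)/(7 + 1) = 3/2
Result: (-1/2)/(z + 1) + (3/2)/(z - 7)


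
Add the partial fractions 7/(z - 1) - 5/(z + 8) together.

Common denominator (z - 1)(z + 8). Numerator: 7(z + 8) - 5(z - 1) = (7z + 56) - (5z - 5) = 2z + 61
Result: (2z + 61)/[(z - 1)(z + 8)]


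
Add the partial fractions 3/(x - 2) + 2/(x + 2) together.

Common denominator (x - 2)(x + 2). Numerator: 3(x + 2) + 2(x - 2) = (3x + 6) + (2x - 4) = 5x + 2
Result: (5x + 2)/[(x - 2)(x + 2)]


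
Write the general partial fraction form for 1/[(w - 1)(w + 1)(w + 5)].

Three distinct linear factors: P/(w - 1) + Q/(w + 1) + R/(w + 5)


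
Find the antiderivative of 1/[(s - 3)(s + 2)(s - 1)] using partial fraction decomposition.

Cover-up: α = 1/10, β = 1/15, γ = -1/6. Decomposition: (1/10)/(s - 3) + (1/15)/(s + 2) - (1/6)/(s - 1). Integrate each term: (1/10) ln|(s - 3)| + (1/15) ln|(s + 2)| - (1/6) ln|(s - 1)| + C


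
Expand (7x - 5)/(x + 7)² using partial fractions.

(7x - 5) = A(x + 7) + B. At x = -7: B = 7·(-7) - 5 = -54. Coeff of x: A = 7
Result: 7/(x + 7) - 54/(x + 7)²


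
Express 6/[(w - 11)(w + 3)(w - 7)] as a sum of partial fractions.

Using cover-up method: P = 3/28, Q = 3/70, R = -3/20
Result: (3/28)/(w - 11) + (3/70)/(w + 3) - (3/20)/(w - 7)


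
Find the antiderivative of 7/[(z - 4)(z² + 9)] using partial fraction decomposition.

Cover-up at z=4: P = 7/(4²+9) = 7/25. Coeff matching: Q = -7/25, R = -28/25. Decomposition: (7/25)/(z - 4) - ((7/25)z + 28/25)/(z² + 9). Integrate: linear → ln, quadratic → (1/2)ln + arctan: (7/25) ln|(z - 4)| - (7/50) ln(z² + 9) - (28/75) arctan(z/3) + C


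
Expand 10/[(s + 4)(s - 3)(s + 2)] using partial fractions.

Using cover-up method: A = 5/7, B = 2/7, C = -1
Result: (5/7)/(s + 4) + (2/7)/(s - 3) - 1/(s + 2)


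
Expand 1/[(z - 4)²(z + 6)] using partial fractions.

Cover-up at z=-6: C = 1/(-6 - 4)² = 1/100. Cover-up at z=4: B = 1/(4 + 6) = 1/10. Comparing z² coeff: A = -C = -1/100
Result: (-1/100)/(z - 4) + (1/10)/(z - 4)² + (1/100)/(z + 6)


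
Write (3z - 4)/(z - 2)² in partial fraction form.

(3z - 4) = A(z - 2) + B. At z = 2: B = 3·2 - 4 = 2. Coeff of z: A = 3
Result: 3/(z - 2) + 2/(z - 2)²


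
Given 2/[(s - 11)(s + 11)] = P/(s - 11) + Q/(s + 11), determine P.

Cover-up at s = 11: P = 2/(11 + 11) = 2/22 = 1/11


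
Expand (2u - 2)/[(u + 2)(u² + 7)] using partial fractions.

At u=-2: A = (2·(-2) - 2)/((-2)² + 7) = -6/11. B = -A = 6/11, C = 2 - (-2)·A = 10/11
Result: (-6/11)/(u + 2) + ((6/11)u + 10/11)/(u² + 7)


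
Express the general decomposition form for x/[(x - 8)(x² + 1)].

Linear + irreducible quadratic: α/(x - 8) + (βx + γ)/(x² + 1)


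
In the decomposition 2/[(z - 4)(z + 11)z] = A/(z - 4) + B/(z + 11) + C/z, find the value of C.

Cover-up at z = 0: C = 2/[(0 - 4)(0 + 11)] = 2/[(-4)(11)] = -2/44 = -1/22


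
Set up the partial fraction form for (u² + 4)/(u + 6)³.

Repeated linear factor (power 3): α/(u + 6) + β/(u + 6)² + γ/(u + 6)³


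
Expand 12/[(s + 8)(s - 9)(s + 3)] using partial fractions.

Using cover-up method: A = 12/85, B = 1/17, C = -1/5
Result: (12/85)/(s + 8) + (1/17)/(s - 9) - (1/5)/(s + 3)


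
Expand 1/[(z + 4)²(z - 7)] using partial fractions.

Cover-up at z=7: C = 1/(7 + 4)² = 1/121. Cover-up at z=-4: B = 1/(-4 - 7) = -1/11. Comparing z² coeff: A = -C = -1/121
Result: (-1/121)/(z + 4) - (1/11)/(z + 4)² + (1/121)/(z - 7)


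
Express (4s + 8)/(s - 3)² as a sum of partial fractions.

(4s + 8) = α(s - 3) + β. At s = 3: β = 4·3 + 8 = 20. Coeff of s: α = 4
Result: 4/(s - 3) + 20/(s - 3)²


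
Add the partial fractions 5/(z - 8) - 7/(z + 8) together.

Common denominator (z - 8)(z + 8). Numerator: 5(z + 8) - 7(z - 8) = (5z + 40) - (7z - 56) = -2z + 96
Result: (-2z + 96)/[(z - 8)(z + 8)]


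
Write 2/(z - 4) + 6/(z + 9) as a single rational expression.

Common denominator (z - 4)(z + 9). Numerator: 2(z + 9) + 6(z - 4) = (2z + 18) + (6z - 24) = 8z - 6
Result: (8z - 6)/[(z - 4)(z + 9)]


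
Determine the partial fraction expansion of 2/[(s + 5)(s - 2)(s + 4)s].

Using Heaviside cover-up: (-2/35)/(s + 5) + (1/42)/(s - 2) + (1/12)/(s + 4) - (1/20)/s


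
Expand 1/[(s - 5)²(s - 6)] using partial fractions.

Cover-up at s=6: γ = 1/(6 - 5)² = 1. Cover-up at s=5: β = 1/(5 - 6) = -1. Comparing s² coeff: α = -γ = -1
Result: -1/(s - 5) - 1/(s - 5)² + 1/(s - 6)


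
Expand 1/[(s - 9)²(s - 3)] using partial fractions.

Cover-up at s=3: C = 1/(3 - 9)² = 1/36. Cover-up at s=9: B = 1/(9 - 3) = 1/6. Comparing s² coeff: A = -C = -1/36
Result: (-1/36)/(s - 9) + (1/6)/(s - 9)² + (1/36)/(s - 3)


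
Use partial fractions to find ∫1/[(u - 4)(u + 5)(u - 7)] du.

Cover-up: α = -1/27, β = 1/108, γ = 1/36. Decomposition: (-1/27)/(u - 4) + (1/108)/(u + 5) + (1/36)/(u - 7). Integrate each term: (-1/27) ln|(u - 4)| + (1/108) ln|(u + 5)| + (1/36) ln|(u - 7)| + C


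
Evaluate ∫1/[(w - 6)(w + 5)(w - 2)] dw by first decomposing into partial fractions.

Cover-up: α = 1/44, β = 1/77, γ = -1/28. Decomposition: (1/44)/(w - 6) + (1/77)/(w + 5) - (1/28)/(w - 2). Integrate each term: (1/44) ln|(w - 6)| + (1/77) ln|(w + 5)| - (1/28) ln|(w - 2)| + C


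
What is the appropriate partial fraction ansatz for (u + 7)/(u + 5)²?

Repeated linear factor: P/(u + 5) + Q/(u + 5)²


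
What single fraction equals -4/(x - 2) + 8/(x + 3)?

Common denominator (x - 2)(x + 3). Numerator: -4(x + 3) + 8(x - 2) = (-4x - 12) + (8x - 16) = 4x - 28
Result: (4x - 28)/[(x - 2)(x + 3)]


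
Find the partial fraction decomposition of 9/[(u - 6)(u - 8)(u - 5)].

Using cover-up method: α = -9/2, β = 3/2, γ = 3
Result: (-9/2)/(u - 6) + (3/2)/(u - 8) + 3/(u - 5)


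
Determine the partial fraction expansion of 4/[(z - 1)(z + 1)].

4/(z - 1)(z + 1) = P/(z - 1) + Q/(z + 1). P = 4/(1 + 1) = 2, Q = 4/(-1 - 1) = -2
Result: 2/(z - 1) - 2/(z + 1)


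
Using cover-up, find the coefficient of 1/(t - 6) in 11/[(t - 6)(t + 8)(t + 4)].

Cover (t - 6), set t=6: 11/[(6 + 8)(6 + 4)] = 11/140


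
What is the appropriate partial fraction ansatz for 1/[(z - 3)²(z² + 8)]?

Repeated linear + quadratic: A/(z - 3) + B/(z - 3)² + (Cz + D)/(z² + 8)


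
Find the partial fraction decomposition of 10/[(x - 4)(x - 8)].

10/(x - 4)(x - 8) = P/(x - 4) + Q/(x - 8). P = 10/(4 - 8) = -5/2, Q = 10/(8 - 4) = 5/2
Result: (-5/2)/(x - 4) + (5/2)/(x - 8)


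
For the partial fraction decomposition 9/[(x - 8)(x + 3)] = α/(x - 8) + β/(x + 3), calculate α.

Cover-up at x = 8: α = 9/(8 + 3) = 9/11


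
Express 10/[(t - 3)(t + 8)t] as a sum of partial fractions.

Using cover-up method: α = 10/33, β = 5/44, γ = -5/12
Result: (10/33)/(t - 3) + (5/44)/(t + 8) - (5/12)/t


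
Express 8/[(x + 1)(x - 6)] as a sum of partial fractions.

8/(x + 1)(x - 6) = P/(x + 1) + Q/(x - 6). P = 8/(-1 - 6) = -8/7, Q = 8/(6 + 1) = 8/7
Result: (-8/7)/(x + 1) + (8/7)/(x - 6)


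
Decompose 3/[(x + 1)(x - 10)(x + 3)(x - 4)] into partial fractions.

Using Heaviside cover-up: (3/110)/(x + 1) + (1/286)/(x - 10) - (3/182)/(x + 3) - (1/70)/(x - 4)


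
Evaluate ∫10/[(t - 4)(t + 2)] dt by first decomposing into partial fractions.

Decompose: 10/[(t - 4)(t + 2)] = (5/3)/(t - 4) - (5/3)/(t + 2). Integrate each term: (5/3) ln|(t - 4)| - (5/3) ln|(t + 2)| + C


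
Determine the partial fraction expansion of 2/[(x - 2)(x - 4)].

2/(x - 2)(x - 4) = P/(x - 2) + Q/(x - 4). P = 2/(2 - 4) = -1, Q = 2/(4 - 2) = 1
Result: -1/(x - 2) + 1/(x - 4)


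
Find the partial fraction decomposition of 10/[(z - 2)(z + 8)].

10/(z - 2)(z + 8) = A/(z - 2) + B/(z + 8). A = 10/(2 + 8) = 1, B = 10/(-8 - 2) = -1
Result: 1/(z - 2) - 1/(z + 8)


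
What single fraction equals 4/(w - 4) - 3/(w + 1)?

Common denominator (w - 4)(w + 1). Numerator: 4(w + 1) - 3(w - 4) = (4w + 4) - (3w - 12) = w + 16
Result: (w + 16)/[(w - 4)(w + 1)]


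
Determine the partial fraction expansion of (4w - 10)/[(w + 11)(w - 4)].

At w=-11: α = (4·(-11) - 10)/(-11 - 4) = 18/5. At w=4: β = (4·4 - 10)/(4 + 11) = 2/5
Result: (18/5)/(w + 11) + (2/5)/(w - 4)


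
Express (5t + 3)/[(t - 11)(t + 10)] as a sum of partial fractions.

At t=11: P = (5·11 + 3)/(11 + 10) = 58/21. At t=-10: Q = (5·(-10) + 3)/(-10 - 11) = 47/21
Result: (58/21)/(t - 11) + (47/21)/(t + 10)


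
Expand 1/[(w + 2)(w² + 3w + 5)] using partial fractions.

Cover-up at w = -2: P = 1/((-2)² + 3·(-2) + 5) = 1/3. Then Q = -P = -1/3, R = -P·(3 - 2) = -1/3
Result: (1/3)/(w + 2) - ((1/3)w + 1/3)/(w² + 3w + 5)


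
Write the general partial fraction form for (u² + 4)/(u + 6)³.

Repeated linear factor (power 3): A/(u + 6) + B/(u + 6)² + C/(u + 6)³


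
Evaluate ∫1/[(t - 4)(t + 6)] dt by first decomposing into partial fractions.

Decompose: 1/[(t - 4)(t + 6)] = (1/10)/(t - 4) - (1/10)/(t + 6). Integrate each term: (1/10) ln|(t - 4)| - (1/10) ln|(t + 6)| + C


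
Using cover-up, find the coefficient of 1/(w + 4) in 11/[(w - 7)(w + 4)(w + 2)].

Cover (w + 4), set w=-4: 11/[(-4 - 7)(-4 + 2)] = 1/2


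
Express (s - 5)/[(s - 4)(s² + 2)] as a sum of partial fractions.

At s=4: A = (1·4 - 5)/(4² + 2) = -1/18. B = -A = 1/18, C = 1 - 4·A = 11/9
Result: (-1/18)/(s - 4) + ((1/18)s + 11/9)/(s² + 2)


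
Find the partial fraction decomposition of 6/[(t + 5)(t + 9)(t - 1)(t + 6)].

Using Heaviside cover-up: (-1/4)/(t + 5) - (1/20)/(t + 9) + (1/70)/(t - 1) + (2/7)/(t + 6)


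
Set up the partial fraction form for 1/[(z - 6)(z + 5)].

Distinct linear factors: P/(z - 6) + Q/(z + 5)


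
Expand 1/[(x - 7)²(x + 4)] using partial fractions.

Cover-up at x=-4: γ = 1/(-4 - 7)² = 1/121. Cover-up at x=7: β = 1/(7 + 4) = 1/11. Comparing x² coeff: α = -γ = -1/121
Result: (-1/121)/(x - 7) + (1/11)/(x - 7)² + (1/121)/(x + 4)


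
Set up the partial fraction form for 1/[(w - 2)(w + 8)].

Distinct linear factors: A/(w - 2) + B/(w + 8)


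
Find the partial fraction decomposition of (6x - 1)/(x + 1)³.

(6x - 1) = P(x + 1)² + Q(x + 1) + R. At x = -1: R = 6·(-1) - 1 = -7. Coefficients: P = 0, Q = 6
Result: 6/(x + 1)² - 7/(x + 1)³


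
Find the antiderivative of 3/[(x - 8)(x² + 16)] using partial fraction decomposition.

Cover-up at x=8: A = 3/(8²+16) = 3/80. Coeff matching: B = -3/80, C = -3/10. Decomposition: (3/80)/(x - 8) - ((3/80)x + 3/10)/(x² + 16). Integrate: linear → ln, quadratic → (1/2)ln + arctan: (3/80) ln|(x - 8)| - (3/160) ln(x² + 16) - (3/40) arctan(x/4) + C


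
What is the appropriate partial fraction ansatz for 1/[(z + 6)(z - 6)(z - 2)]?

Three distinct linear factors: A/(z + 6) + B/(z - 6) + C/(z - 2)


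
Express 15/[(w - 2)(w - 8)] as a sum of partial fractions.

15/(w - 2)(w - 8) = α/(w - 2) + β/(w - 8). α = 15/(2 - 8) = -5/2, β = 15/(8 - 2) = 5/2
Result: (-5/2)/(w - 2) + (5/2)/(w - 8)


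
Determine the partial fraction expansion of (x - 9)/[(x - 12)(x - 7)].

At x=12: α = (1·12 - 9)/(12 - 7) = 3/5. At x=7: β = (1·7 - 9)/(7 - 12) = 2/5
Result: (3/5)/(x - 12) + (2/5)/(x - 7)


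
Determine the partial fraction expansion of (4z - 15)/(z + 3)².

(4z - 15) = P(z + 3) + Q. At z = -3: Q = 4·(-3) - 15 = -27. Coeff of z: P = 4
Result: 4/(z + 3) - 27/(z + 3)²


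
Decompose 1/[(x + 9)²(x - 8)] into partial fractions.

Cover-up at x=8: R = 1/(8 + 9)² = 1/289. Cover-up at x=-9: Q = 1/(-9 - 8) = -1/17. Comparing x² coeff: P = -R = -1/289
Result: (-1/289)/(x + 9) - (1/17)/(x + 9)² + (1/289)/(x - 8)


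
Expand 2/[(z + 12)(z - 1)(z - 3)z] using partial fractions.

Using Heaviside cover-up: (-1/1170)/(z + 12) - (1/13)/(z - 1) + (1/45)/(z - 3) + (1/18)/z


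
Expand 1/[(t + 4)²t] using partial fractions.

Cover-up at t=0: R = 1/(0 + 4)² = 1/16. Cover-up at t=-4: Q = 1/(-4 - 0) = -1/4. Comparing t² coeff: P = -R = -1/16
Result: (-1/16)/(t + 4) - (1/4)/(t + 4)² + (1/16)/t


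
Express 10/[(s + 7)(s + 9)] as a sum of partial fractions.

10/(s + 7)(s + 9) = P/(s + 7) + Q/(s + 9). P = 10/(-7 + 9) = 5, Q = 10/(-9 + 7) = -5
Result: 5/(s + 7) - 5/(s + 9)


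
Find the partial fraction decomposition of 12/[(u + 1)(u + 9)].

12/(u + 1)(u + 9) = α/(u + 1) + β/(u + 9). α = 12/(-1 + 9) = 3/2, β = 12/(-9 + 1) = -3/2
Result: (3/2)/(u + 1) - (3/2)/(u + 9)


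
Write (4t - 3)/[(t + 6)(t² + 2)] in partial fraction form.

At t=-6: P = (4·(-6) - 3)/((-6)² + 2) = -27/38. Q = -P = 27/38, R = 4 - (-6)·P = -5/19
Result: (-27/38)/(t + 6) + ((27/38)t - 5/19)/(t² + 2)


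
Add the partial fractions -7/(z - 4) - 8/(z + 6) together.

Common denominator (z - 4)(z + 6). Numerator: -7(z + 6) - 8(z - 4) = (-7z - 42) - (8z - 32) = -15z - 10
Result: (-15z - 10)/[(z - 4)(z + 6)]


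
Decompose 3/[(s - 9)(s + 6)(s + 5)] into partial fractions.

Using cover-up method: P = 1/70, Q = 1/5, R = -3/14
Result: (1/70)/(s - 9) + (1/5)/(s + 6) - (3/14)/(s + 5)


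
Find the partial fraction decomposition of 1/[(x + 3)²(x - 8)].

Cover-up at x=8: C = 1/(8 + 3)² = 1/121. Cover-up at x=-3: B = 1/(-3 - 8) = -1/11. Comparing x² coeff: A = -C = -1/121
Result: (-1/121)/(x + 3) - (1/11)/(x + 3)² + (1/121)/(x - 8)


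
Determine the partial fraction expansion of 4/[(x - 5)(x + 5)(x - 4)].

Using cover-up method: A = 2/5, B = 2/45, C = -4/9
Result: (2/5)/(x - 5) + (2/45)/(x + 5) - (4/9)/(x - 4)


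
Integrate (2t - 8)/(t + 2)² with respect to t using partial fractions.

Decompose: P = 2, Q = 2·(-2) - 8 = -12, so (2t - 8)/(t + 2)² = 2/(t + 2) - 12/(t + 2)². Integrate: ∫ P/(t + 2) dt = 2 ln|(t + 2)|; ∫ Q/(t + 2)² dt = 12/(t + 2). Sum: 2 ln|(t + 2)| + 12/(t + 2) + C


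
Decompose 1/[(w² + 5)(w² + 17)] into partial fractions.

Coefficient matching gives A = C = 0, B = 1/(17-5) = 1/12, D = -B = -1/12
Result: (1/12)/(w² + 5) - (1/12)/(w² + 17)


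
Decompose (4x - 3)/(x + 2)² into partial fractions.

(4x - 3) = P(x + 2) + Q. At x = -2: Q = 4·(-2) - 3 = -11. Coeff of x: P = 4
Result: 4/(x + 2) - 11/(x + 2)²


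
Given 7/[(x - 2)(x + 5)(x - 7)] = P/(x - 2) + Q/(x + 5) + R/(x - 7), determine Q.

Cover-up at x = -5: Q = 7/[(-5 - 2)(-5 - 7)] = 7/[(-7)(-12)] = 7/84 = 1/12


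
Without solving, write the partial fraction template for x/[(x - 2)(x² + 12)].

Linear + irreducible quadratic: A/(x - 2) + (Bx + C)/(x² + 12)


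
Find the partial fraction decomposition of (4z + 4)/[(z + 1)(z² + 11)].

At z=-1: P = (4·(-1) + 4)/((-1)² + 11) = 0. Q = -P = 0, R = 4 - (-1)·P = 4
Result: (4)/(z² + 11)


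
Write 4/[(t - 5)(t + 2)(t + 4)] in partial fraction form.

Using cover-up method: A = 4/63, B = -2/7, C = 2/9
Result: (4/63)/(t - 5) - (2/7)/(t + 2) + (2/9)/(t + 4)


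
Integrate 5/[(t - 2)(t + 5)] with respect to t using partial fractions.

Decompose: 5/[(t - 2)(t + 5)] = (5/7)/(t - 2) - (5/7)/(t + 5). Integrate each term: (5/7) ln|(t - 2)| - (5/7) ln|(t + 5)| + C


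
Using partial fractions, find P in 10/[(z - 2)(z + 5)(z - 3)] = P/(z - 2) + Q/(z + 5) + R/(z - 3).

Cover-up at z = 2: P = 10/[(2 + 5)(2 - 3)] = 10/[(7)(-1)] = -10/7


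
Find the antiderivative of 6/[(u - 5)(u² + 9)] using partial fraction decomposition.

Cover-up at u=5: α = 6/(5²+9) = 3/17. Coeff matching: β = -3/17, γ = -15/17. Decomposition: (3/17)/(u - 5) - ((3/17)u + 15/17)/(u² + 9). Integrate: linear → ln, quadratic → (1/2)ln + arctan: (3/17) ln|(u - 5)| - (3/34) ln(u² + 9) - (5/17) arctan(u/3) + C


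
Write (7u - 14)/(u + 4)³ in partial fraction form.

(7u - 14) = A(u + 4)² + B(u + 4) + C. At u = -4: C = 7·(-4) - 14 = -42. Coefficients: A = 0, B = 7
Result: 7/(u + 4)² - 42/(u + 4)³


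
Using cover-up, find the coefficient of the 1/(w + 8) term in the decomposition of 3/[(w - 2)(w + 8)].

Cover (w + 8), set w=-8: 3/((w - 2) at w=-8) = 3/(-10) = -3/10


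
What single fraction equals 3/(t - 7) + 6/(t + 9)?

Common denominator (t - 7)(t + 9). Numerator: 3(t + 9) + 6(t - 7) = (3t + 27) + (6t - 42) = 9t - 15
Result: (9t - 15)/[(t - 7)(t + 9)]


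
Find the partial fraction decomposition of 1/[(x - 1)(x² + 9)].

Cover-up at x = 1: A = 1/(1² + 9) = 1/10. Then B = -A = -1/10, C = -A·(0 + 1) = -1/10
Result: (1/10)/(x - 1) - ((1/10)x + 1/10)/(x² + 9)


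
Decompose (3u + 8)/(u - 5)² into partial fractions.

(3u + 8) = P(u - 5) + Q. At u = 5: Q = 3·5 + 8 = 23. Coeff of u: P = 3
Result: 3/(u - 5) + 23/(u - 5)²


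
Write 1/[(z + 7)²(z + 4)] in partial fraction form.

Cover-up at z=-4: R = 1/(-4 + 7)² = 1/9. Cover-up at z=-7: Q = 1/(-7 + 4) = -1/3. Comparing z² coeff: P = -R = -1/9
Result: (-1/9)/(z + 7) - (1/3)/(z + 7)² + (1/9)/(z + 4)


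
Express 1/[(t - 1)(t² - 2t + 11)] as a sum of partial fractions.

Cover-up at t = 1: P = 1/(1² - 2·1 + 11) = 1/10. Then Q = -P = -1/10, R = -P·(-2 + 1) = 1/10
Result: (1/10)/(t - 1) - ((1/10)t - 1/10)/(t² - 2t + 11)


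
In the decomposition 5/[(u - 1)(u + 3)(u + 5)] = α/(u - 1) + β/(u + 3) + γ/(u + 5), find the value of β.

Cover-up at u = -3: β = 5/[(-3 - 1)(-3 + 5)] = 5/[(-4)(2)] = -5/8


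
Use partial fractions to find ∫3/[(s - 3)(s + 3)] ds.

Decompose: 3/[(s - 3)(s + 3)] = (1/2)/(s - 3) - (1/2)/(s + 3). Integrate each term: (1/2) ln|(s - 3)| - (1/2) ln|(s + 3)| + C


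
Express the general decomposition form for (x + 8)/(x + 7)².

Repeated linear factor: P/(x + 7) + Q/(x + 7)²


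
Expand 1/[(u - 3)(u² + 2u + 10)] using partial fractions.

Cover-up at u = 3: α = 1/(3² + 2·3 + 10) = 1/25. Then β = -α = -1/25, γ = -α·(2 + 3) = -1/5
Result: (1/25)/(u - 3) - ((1/25)u + 1/5)/(u² + 2u + 10)


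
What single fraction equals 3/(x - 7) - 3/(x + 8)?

Common denominator (x - 7)(x + 8). Numerator: 3(x + 8) - 3(x - 7) = (3x + 24) - (3x - 21) = 45
Result: (45)/[(x - 7)(x + 8)]


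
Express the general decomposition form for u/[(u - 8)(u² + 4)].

Linear + irreducible quadratic: α/(u - 8) + (βu + γ)/(u² + 4)


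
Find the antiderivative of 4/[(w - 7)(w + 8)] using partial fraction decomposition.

Decompose: 4/[(w - 7)(w + 8)] = (4/15)/(w - 7) - (4/15)/(w + 8). Integrate each term: (4/15) ln|(w - 7)| - (4/15) ln|(w + 8)| + C


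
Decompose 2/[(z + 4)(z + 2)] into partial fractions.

2/(z + 4)(z + 2) = A/(z + 4) + B/(z + 2). A = 2/(-4 + 2) = -1, B = 2/(-2 + 4) = 1
Result: -1/(z + 4) + 1/(z + 2)


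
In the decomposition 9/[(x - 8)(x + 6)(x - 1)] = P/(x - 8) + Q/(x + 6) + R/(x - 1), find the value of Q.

Cover-up at x = -6: Q = 9/[(-6 - 8)(-6 - 1)] = 9/[(-14)(-7)] = 9/98


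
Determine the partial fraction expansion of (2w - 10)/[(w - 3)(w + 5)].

At w=3: P = (2·3 - 10)/(3 + 5) = -1/2. At w=-5: Q = (2·(-5) - 10)/(-5 - 3) = 5/2
Result: (-1/2)/(w - 3) + (5/2)/(w + 5)


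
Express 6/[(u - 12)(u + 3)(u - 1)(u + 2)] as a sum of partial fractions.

Using Heaviside cover-up: (1/385)/(u - 12) - (1/10)/(u + 3) - (1/22)/(u - 1) + (1/7)/(u + 2)


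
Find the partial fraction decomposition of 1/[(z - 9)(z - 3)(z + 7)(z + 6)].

Using Heaviside cover-up: (1/1440)/(z - 9) - (1/540)/(z - 3) - (1/160)/(z + 7) + (1/135)/(z + 6)


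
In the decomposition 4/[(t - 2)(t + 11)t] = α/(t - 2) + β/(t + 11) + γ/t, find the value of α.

Cover-up at t = 2: α = 4/[(2 + 11)(2 - 0)] = 4/[(13)(2)] = 4/26 = 2/13


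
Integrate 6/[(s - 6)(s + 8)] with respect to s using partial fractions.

Decompose: 6/[(s - 6)(s + 8)] = (3/7)/(s - 6) - (3/7)/(s + 8). Integrate each term: (3/7) ln|(s - 6)| - (3/7) ln|(s + 8)| + C


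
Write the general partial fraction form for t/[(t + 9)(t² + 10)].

Linear + irreducible quadratic: A/(t + 9) + (Bt + C)/(t² + 10)


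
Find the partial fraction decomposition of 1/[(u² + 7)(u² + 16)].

Coefficient matching gives A = C = 0, B = 1/(16-7) = 1/9, D = -B = -1/9
Result: (1/9)/(u² + 7) - (1/9)/(u² + 16)


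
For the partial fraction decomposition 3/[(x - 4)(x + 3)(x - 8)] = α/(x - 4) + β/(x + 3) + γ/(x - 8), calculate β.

Cover-up at x = -3: β = 3/[(-3 - 4)(-3 - 8)] = 3/[(-7)(-11)] = 3/77


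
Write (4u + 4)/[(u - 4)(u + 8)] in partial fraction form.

At u=4: α = (4·4 + 4)/(4 + 8) = 5/3. At u=-8: β = (4·(-8) + 4)/(-8 - 4) = 7/3
Result: (5/3)/(u - 4) + (7/3)/(u + 8)


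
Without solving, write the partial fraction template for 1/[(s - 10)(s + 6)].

Distinct linear factors: P/(s - 10) + Q/(s + 6)


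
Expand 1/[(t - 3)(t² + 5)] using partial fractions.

Cover-up at t = 3: α = 1/(3² + 5) = 1/14. Then β = -α = -1/14, γ = -α·(0 + 3) = -3/14
Result: (1/14)/(t - 3) - ((1/14)t + 3/14)/(t² + 5)


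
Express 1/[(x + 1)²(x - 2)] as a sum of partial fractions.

Cover-up at x=2: C = 1/(2 + 1)² = 1/9. Cover-up at x=-1: B = 1/(-1 - 2) = -1/3. Comparing x² coeff: A = -C = -1/9
Result: (-1/9)/(x + 1) - (1/3)/(x + 1)² + (1/9)/(x - 2)


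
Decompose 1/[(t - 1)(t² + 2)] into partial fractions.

Cover-up at t = 1: α = 1/(1² + 2) = 1/3. Then β = -α = -1/3, γ = -α·(0 + 1) = -1/3
Result: (1/3)/(t - 1) - ((1/3)t + 1/3)/(t² + 2)


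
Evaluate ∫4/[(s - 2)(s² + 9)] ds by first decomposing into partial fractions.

Cover-up at s=2: α = 4/(2²+9) = 4/13. Coeff matching: β = -4/13, γ = -8/13. Decomposition: (4/13)/(s - 2) - ((4/13)s + 8/13)/(s² + 9). Integrate: linear → ln, quadratic → (1/2)ln + arctan: (4/13) ln|(s - 2)| - (2/13) ln(s² + 9) - (8/39) arctan(s/3) + C


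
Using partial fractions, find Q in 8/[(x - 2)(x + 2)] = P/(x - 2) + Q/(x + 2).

Cover-up at x = -2: Q = 8/(-2 - 2) = -8/4 = -2


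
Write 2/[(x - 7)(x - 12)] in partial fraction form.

2/(x - 7)(x - 12) = A/(x - 7) + B/(x - 12). A = 2/(7 - 12) = -2/5, B = 2/(12 - 7) = 2/5
Result: (-2/5)/(x - 7) + (2/5)/(x - 12)


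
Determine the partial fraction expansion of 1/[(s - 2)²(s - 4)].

Cover-up at s=4: R = 1/(4 - 2)² = 1/4. Cover-up at s=2: Q = 1/(2 - 4) = -1/2. Comparing s² coeff: P = -R = -1/4
Result: (-1/4)/(s - 2) - (1/2)/(s - 2)² + (1/4)/(s - 4)


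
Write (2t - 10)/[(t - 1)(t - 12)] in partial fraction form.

At t=1: A = (2·1 - 10)/(1 - 12) = 8/11. At t=12: B = (2·12 - 10)/(12 - 1) = 14/11
Result: (8/11)/(t - 1) + (14/11)/(t - 12)


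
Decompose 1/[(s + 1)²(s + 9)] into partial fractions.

Cover-up at s=-9: C = 1/(-9 + 1)² = 1/64. Cover-up at s=-1: B = 1/(-1 + 9) = 1/8. Comparing s² coeff: A = -C = -1/64
Result: (-1/64)/(s + 1) + (1/8)/(s + 1)² + (1/64)/(s + 9)


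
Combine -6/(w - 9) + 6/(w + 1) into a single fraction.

Common denominator (w - 9)(w + 1). Numerator: -6(w + 1) + 6(w - 9) = (-6w - 6) + (6w - 54) = -60
Result: (-60)/[(w - 9)(w + 1)]


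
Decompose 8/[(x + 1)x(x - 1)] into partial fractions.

Using cover-up method: A = 4, B = -8, C = 4
Result: 4/(x + 1) - 8/x + 4/(x - 1)


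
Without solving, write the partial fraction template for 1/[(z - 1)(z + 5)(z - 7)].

Three distinct linear factors: P/(z - 1) + Q/(z + 5) + R/(z - 7)


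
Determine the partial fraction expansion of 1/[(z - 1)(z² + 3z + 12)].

Cover-up at z = 1: P = 1/(1² + 3·1 + 12) = 1/16. Then Q = -P = -1/16, R = -P·(3 + 1) = -1/4
Result: (1/16)/(z - 1) - ((1/16)z + 1/4)/(z² + 3z + 12)


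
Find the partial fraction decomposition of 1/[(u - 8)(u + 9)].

1/(u - 8)(u + 9) = P/(u - 8) + Q/(u + 9). P = 1/(8 + 9) = 1/17, Q = 1/(-9 - 8) = -1/17
Result: (1/17)/(u - 8) - (1/17)/(u + 9)


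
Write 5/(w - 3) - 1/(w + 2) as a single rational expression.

Common denominator (w - 3)(w + 2). Numerator: 5(w + 2) - 1(w - 3) = (5w + 10) - (w - 3) = 4w + 13
Result: (4w + 13)/[(w - 3)(w + 2)]
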